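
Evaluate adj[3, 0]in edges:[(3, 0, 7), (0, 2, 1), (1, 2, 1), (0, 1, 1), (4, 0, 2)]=7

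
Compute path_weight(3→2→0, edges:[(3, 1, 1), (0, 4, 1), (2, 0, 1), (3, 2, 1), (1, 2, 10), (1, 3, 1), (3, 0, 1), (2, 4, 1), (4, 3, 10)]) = 2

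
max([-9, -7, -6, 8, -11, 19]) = 19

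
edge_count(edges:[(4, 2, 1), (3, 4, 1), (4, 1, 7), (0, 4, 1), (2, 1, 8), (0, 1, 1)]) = 6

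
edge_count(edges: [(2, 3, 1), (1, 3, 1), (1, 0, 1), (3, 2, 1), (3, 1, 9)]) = 5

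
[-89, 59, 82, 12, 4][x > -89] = [59, 82, 12, 4]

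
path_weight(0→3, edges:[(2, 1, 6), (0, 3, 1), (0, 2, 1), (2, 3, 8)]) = 1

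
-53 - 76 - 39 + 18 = -150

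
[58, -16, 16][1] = -16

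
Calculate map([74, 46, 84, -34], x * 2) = 74*2=148, 46*2=92, 84*2=168, -34*2=-68
= [148, 92, 168, -68]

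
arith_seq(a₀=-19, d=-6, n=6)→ [-19, -25, -31, -37, -43, -49]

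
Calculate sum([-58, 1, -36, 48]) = (-58) + 1 + (-36) + 48
= -45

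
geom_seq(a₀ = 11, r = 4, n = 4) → [11, 44, 176, 704]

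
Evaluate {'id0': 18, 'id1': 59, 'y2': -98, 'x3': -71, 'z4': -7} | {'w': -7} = {'id0': 18, 'id1': 59, 'y2': -98, 'x3': -71, 'z4': -7, 'w': -7}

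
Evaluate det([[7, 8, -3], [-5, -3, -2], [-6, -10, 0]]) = -140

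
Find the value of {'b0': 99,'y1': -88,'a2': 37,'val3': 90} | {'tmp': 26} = {'b0': 99, 'y1': -88, 'a2': 37, 'val3': 90, 'tmp': 26}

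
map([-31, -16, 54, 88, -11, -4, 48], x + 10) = [-21, -6, 64, 98, -1, 6, 58]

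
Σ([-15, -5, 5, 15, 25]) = 25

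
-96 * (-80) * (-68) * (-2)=1044480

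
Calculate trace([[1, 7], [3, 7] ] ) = 8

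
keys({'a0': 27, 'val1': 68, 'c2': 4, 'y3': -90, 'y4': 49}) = ['a0', 'val1', 'c2', 'y3', 'y4']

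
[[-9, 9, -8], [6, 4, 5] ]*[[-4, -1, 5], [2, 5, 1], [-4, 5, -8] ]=[[86, 14, 28], [-36, 39, -6]]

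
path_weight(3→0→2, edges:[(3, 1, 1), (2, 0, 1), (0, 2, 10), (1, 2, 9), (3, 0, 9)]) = 19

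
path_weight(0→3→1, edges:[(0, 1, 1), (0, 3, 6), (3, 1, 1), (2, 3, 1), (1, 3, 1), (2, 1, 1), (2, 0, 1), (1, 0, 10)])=w(0→3)=6 + w(3→1)=1
= 7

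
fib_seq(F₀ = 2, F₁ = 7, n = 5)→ F_2 = F_1 + F_0 = 9
F_3 = F_2 + F_1 = 16
F_4 = F_3 + F_2 = 25
= [2, 7, 9, 16, 25]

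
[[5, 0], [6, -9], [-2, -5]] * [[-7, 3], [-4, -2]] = [[-35, 15], [-6, 36], [34, 4]]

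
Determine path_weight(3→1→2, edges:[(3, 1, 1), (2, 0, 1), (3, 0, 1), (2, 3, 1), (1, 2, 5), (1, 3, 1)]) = w(3→1)=1 + w(1→2)=5
= 6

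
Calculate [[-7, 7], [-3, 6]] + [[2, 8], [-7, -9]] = [[-5, 15], [-10, -3]]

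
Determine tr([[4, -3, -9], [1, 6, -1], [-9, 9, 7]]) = diagonal: 4 + 6 + 7
= 17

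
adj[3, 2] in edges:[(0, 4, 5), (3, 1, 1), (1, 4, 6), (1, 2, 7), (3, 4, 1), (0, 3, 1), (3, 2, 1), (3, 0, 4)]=1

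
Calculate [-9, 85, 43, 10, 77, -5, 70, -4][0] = -9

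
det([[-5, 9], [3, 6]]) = -57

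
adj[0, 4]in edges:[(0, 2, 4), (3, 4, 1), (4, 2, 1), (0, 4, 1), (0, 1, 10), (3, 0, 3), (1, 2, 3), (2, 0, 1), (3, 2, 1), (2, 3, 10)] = 1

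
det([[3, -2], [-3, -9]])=-33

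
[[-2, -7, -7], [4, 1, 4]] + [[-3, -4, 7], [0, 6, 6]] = [[-5, -11, 0], [4, 7, 10]]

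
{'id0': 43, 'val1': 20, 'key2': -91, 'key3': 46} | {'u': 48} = {'id0': 43, 'val1': 20, 'key2': -91, 'key3': 46, 'u': 48}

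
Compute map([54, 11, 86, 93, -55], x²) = [2916, 121, 7396, 8649, 3025]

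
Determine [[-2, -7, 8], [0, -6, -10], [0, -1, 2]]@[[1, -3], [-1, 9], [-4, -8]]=[[-27, -121], [46, 26], [-7, -25]]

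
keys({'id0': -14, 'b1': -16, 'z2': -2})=['id0', 'b1', 'z2']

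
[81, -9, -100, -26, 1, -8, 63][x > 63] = keep x where x > 63: 81✓, -9✗, -100✗, -26✗, 1✗, -8✗, 63✗
= [81]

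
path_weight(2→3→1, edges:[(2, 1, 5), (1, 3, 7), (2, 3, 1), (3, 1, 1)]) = w(2→3)=1 + w(3→1)=1
= 2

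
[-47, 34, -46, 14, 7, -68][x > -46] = keep x where x > -46: -47✗, 34✓, -46✗, 14✓, 7✓, -68✗
= [34, 14, 7]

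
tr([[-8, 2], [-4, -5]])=diagonal: (-8) + (-5)
= -13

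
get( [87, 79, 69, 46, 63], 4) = 63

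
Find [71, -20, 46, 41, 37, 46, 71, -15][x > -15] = [71, 46, 41, 37, 46, 71]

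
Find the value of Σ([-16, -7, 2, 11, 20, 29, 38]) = 77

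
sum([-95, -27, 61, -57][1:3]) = 34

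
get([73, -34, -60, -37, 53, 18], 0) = 73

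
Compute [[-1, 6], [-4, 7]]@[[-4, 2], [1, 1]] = [[10, 4], [23, -1]]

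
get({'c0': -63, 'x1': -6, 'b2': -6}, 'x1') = -6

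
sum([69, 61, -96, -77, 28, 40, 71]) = 96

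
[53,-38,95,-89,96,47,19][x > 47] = keep x where x > 47: 53✓, -38✗, 95✓, -89✗, 96✓, 47✗, 19✗
= [53, 95, 96]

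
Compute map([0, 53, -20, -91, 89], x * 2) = 0*2=0, 53*2=106, -20*2=-40, -91*2=-182, 89*2=178
= [0, 106, -40, -182, 178]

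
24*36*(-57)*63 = -3102624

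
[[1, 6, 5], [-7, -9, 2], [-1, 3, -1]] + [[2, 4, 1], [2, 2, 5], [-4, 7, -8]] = [[3, 10, 6], [-5, -7, 7], [-5, 10, -9]]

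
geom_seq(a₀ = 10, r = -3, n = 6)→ [10, -30, 90, -270, 810, -2430]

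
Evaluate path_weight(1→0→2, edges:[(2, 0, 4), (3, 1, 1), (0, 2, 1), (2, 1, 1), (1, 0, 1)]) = w(1→0)=1 + w(0→2)=1
= 2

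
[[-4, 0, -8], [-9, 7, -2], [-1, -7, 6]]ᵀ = [[-4, -9, -1], [0, 7, -7], [-8, -2, 6]]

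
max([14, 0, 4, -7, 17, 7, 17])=17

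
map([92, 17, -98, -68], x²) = (92)²=8464, (17)²=289, (-98)²=9604, (-68)²=4624
= [8464, 289, 9604, 4624]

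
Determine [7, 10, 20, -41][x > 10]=keep x where x > 10: 7✗, 10✗, 20✓, -41✗
= [20]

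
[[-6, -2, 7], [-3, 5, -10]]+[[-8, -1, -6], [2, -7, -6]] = [[-14, -3, 1], [-1, -2, -16]]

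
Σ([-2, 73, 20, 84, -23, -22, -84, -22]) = 24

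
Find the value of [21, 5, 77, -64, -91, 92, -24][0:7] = [21, 5, 77, -64, -91, 92, -24]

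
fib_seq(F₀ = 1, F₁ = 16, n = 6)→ F_2 = F_1 + F_0 = 17
F_3 = F_2 + F_1 = 33
F_4 = F_3 + F_2 = 50
...
= [1, 16, 17, 33, 50, 83]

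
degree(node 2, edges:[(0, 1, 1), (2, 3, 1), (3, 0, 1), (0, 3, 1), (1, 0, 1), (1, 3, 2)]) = incident: (2,3)
= 1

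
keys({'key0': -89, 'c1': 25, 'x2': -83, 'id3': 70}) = ['key0', 'c1', 'x2', 'id3']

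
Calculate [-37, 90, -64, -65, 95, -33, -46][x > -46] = keep x where x > -46: -37✓, 90✓, -64✗, -65✗, 95✓, -33✓, -46✗
= [-37, 90, 95, -33]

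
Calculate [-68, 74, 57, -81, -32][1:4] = [74, 57, -81]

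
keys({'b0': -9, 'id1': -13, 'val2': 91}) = ['b0', 'id1', 'val2']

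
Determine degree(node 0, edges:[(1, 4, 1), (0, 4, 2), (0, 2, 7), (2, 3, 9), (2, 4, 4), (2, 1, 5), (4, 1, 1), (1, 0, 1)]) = 3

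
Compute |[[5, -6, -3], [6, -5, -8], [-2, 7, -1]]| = (1)*(5)*det([[-5, -8], [7, -1]]) + (-1)*(-6)*det([[6, -8], [-2, -1]]) + (1)*(-3)*det([[6, -5], [-2, 7]])
= 305 + -132 + -96
= 77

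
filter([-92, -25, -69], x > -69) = keep x where x > -69: -92✗, -25✓, -69✗
= [-25]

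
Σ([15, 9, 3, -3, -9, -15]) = 15 + 9 + 3 + (-3) + (-9) + (-15)
= 0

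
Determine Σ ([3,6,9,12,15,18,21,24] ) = 108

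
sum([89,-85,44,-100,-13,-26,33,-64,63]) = 89 + (-85) + 44 + (-100) + (-13) + (-26) + 33 + (-64) + 63
= -59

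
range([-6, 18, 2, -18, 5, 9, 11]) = 36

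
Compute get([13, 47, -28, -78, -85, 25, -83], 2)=-28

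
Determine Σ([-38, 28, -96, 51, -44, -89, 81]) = (-38) + 28 + (-96) + 51 + (-44) + (-89) + 81
= -107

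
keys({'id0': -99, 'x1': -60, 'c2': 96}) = ['id0', 'x1', 'c2']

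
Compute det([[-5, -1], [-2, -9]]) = 43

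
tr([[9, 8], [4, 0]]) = 9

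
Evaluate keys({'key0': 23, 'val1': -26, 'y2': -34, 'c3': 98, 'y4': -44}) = ['key0', 'val1', 'y2', 'c3', 'y4']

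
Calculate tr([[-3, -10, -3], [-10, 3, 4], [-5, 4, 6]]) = diagonal: (-3) + 3 + 6
= 6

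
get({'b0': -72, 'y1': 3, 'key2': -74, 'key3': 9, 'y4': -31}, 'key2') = -74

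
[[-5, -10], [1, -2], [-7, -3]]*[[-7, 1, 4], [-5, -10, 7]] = C[0][0] = (-5)*(-7) + (-10)*(-5) = 85
C[0][1] = (-5)*(1) + (-10)*(-10) = 95
C[0][2] = (-5)*(4) + (-10)*(7) = -90
C[1][0] = (1)*(-7) + (-2)*(-5) = 3
C[1][1] = (1)*(1) + (-2)*(-10) = 21
C[1][2] = (1)*(4) + (-2)*(7) = -10
... (3 more cells)
= [[85, 95, -90], [3, 21, -10], [64, 23, -49]]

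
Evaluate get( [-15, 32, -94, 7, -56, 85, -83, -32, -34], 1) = 32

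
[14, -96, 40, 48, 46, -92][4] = 46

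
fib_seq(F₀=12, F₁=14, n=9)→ [12, 14, 26, 40, 66, 106, 172, 278, 450]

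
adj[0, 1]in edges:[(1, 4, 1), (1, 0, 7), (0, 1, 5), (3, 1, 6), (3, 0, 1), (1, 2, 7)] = 5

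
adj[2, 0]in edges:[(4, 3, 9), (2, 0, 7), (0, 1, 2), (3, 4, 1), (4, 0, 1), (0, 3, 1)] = 7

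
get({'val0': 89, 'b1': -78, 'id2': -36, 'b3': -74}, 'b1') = -78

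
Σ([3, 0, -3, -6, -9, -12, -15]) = -42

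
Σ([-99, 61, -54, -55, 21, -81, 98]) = (-99) + 61 + (-54) + (-55) + 21 + (-81) + 98
= -109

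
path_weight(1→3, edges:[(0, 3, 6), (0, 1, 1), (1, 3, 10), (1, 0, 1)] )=10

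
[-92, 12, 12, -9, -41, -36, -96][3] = -9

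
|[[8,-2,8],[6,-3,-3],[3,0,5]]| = (1)*(8)*det([[-3, -3], [0, 5]]) + (-1)*(-2)*det([[6, -3], [3, 5]]) + (1)*(8)*det([[6, -3], [3, 0]])
= -120 + 78 + 72
= 30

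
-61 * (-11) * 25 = 16775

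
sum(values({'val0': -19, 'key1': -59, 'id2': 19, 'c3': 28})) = (-19) + (-59) + 19 + 28
= -31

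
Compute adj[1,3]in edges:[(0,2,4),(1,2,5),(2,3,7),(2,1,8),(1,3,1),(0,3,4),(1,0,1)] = 1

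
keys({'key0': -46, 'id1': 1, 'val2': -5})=['key0', 'id1', 'val2']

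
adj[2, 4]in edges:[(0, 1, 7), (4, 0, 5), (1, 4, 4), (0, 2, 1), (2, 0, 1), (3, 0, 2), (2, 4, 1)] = 1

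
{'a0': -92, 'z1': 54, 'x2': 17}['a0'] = -92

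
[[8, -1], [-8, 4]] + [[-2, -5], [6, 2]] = [[6, -6], [-2, 6]]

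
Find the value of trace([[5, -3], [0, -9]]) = diagonal: 5 + (-9)
= -4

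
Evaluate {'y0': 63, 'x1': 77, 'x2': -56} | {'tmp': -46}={'y0': 63, 'x1': 77, 'x2': -56, 'tmp': -46}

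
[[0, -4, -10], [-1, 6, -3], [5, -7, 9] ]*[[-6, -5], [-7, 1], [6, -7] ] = C[0][0] = (0)*(-6) + (-4)*(-7) + (-10)*(6) = -32
C[0][1] = (0)*(-5) + (-4)*(1) + (-10)*(-7) = 66
C[1][0] = (-1)*(-6) + (6)*(-7) + (-3)*(6) = -54
C[1][1] = (-1)*(-5) + (6)*(1) + (-3)*(-7) = 32
C[2][0] = (5)*(-6) + (-7)*(-7) + (9)*(6) = 73
C[2][1] = (5)*(-5) + (-7)*(1) + (9)*(-7) = -95
= [[-32, 66], [-54, 32], [73, -95]]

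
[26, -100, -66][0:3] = [26, -100, -66]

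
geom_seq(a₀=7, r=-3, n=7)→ a_0 = 7*(-3)^0 = 7
a_1 = 7*(-3)^1 = -21
a_2 = 7*(-3)^2 = 63
...
= [7, -21, 63, -189, 567, -1701, 5103]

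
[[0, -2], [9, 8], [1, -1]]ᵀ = [[0, 9, 1], [-2, 8, -1]]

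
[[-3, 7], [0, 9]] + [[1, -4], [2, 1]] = [[-2, 3], [2, 10]]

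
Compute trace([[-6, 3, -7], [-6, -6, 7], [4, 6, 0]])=-12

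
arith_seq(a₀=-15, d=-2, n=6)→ [-15, -17, -19, -21, -23, -25]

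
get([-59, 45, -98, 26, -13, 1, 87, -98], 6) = 87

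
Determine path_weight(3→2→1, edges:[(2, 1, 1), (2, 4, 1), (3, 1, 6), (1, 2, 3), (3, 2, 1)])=2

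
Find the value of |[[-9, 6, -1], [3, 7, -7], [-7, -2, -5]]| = 782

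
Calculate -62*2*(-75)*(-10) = -93000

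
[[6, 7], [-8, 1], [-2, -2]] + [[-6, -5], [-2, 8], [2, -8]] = [[0, 2], [-10, 9], [0, -10]]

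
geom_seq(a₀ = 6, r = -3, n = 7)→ [6, -18, 54, -162, 486, -1458, 4374]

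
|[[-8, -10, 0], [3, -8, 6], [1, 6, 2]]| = 416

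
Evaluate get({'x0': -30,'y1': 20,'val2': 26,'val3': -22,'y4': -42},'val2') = 26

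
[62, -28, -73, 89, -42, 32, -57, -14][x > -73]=keep x where x > -73: 62✓, -28✓, -73✗, 89✓, -42✓, 32✓, -57✓, -14✓
= [62, -28, 89, -42, 32, -57, -14]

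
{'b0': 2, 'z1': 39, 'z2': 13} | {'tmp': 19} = {'b0': 2, 'z1': 39, 'z2': 13, 'tmp': 19}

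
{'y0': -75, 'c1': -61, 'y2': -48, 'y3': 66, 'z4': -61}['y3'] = 66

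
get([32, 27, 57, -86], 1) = 27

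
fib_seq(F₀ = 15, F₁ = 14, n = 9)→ [15, 14, 29, 43, 72, 115, 187, 302, 489]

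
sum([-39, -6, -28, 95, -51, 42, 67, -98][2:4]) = slice → [-28, 95]
(-28) + 95
= 67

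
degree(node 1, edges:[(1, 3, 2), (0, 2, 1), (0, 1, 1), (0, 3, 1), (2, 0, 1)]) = 2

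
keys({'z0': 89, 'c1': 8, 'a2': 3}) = ['z0', 'c1', 'a2']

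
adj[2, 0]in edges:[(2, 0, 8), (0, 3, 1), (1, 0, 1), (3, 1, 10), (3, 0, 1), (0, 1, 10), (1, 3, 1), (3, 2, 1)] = 8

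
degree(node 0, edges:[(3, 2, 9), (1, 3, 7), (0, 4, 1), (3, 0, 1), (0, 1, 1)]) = incident: (0,4), (3,0), (0,1)
= 3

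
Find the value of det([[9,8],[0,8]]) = (9)*(8) - (8)*(0)
= 72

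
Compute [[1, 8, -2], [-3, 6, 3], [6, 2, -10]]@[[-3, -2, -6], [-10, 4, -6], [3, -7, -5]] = C[0][0] = (1)*(-3) + (8)*(-10) + (-2)*(3) = -89
C[0][1] = (1)*(-2) + (8)*(4) + (-2)*(-7) = 44
C[0][2] = (1)*(-6) + (8)*(-6) + (-2)*(-5) = -44
C[1][0] = (-3)*(-3) + (6)*(-10) + (3)*(3) = -42
C[1][1] = (-3)*(-2) + (6)*(4) + (3)*(-7) = 9
C[1][2] = (-3)*(-6) + (6)*(-6) + (3)*(-5) = -33
... (3 more cells)
= [[-89, 44, -44], [-42, 9, -33], [-68, 66, 2]]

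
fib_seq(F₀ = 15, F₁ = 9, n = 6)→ [15, 9, 24, 33, 57, 90]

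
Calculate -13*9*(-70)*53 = 434070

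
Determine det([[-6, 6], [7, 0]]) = -42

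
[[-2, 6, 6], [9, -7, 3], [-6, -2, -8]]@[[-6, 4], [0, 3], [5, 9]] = [[42, 64], [-39, 42], [-4, -102]]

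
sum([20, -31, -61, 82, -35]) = 20 + (-31) + (-61) + 82 + (-35)
= -25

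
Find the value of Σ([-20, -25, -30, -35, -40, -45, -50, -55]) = (-20) + (-25) + (-30) + (-35) + (-40) + (-45) + (-50) + (-55)
= -300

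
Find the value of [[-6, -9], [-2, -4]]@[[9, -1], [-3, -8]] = C[0][0] = (-6)*(9) + (-9)*(-3) = -27
C[0][1] = (-6)*(-1) + (-9)*(-8) = 78
C[1][0] = (-2)*(9) + (-4)*(-3) = -6
C[1][1] = (-2)*(-1) + (-4)*(-8) = 34
= [[-27, 78], [-6, 34]]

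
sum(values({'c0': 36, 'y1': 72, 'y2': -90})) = 18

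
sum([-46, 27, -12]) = (-46) + 27 + (-12)
= -31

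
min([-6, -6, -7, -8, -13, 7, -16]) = -16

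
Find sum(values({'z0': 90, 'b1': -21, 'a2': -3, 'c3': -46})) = 90 + (-21) + (-3) + (-46)
= 20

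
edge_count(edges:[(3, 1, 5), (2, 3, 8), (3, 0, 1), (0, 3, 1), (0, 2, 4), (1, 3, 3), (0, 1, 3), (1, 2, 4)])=8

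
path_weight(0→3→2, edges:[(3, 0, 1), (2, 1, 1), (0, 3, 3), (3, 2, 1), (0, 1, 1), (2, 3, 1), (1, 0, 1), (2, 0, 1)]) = 4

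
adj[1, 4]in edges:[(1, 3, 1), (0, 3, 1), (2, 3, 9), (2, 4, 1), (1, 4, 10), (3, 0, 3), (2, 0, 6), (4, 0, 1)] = 10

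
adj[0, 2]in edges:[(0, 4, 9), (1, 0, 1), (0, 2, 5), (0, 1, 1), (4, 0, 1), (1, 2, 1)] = 5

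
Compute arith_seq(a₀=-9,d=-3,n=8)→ [-9, -12, -15, -18, -21, -24, -27, -30]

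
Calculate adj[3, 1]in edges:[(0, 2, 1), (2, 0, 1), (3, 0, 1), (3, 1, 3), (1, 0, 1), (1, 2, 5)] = 3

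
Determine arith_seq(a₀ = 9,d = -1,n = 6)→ [9, 8, 7, 6, 5, 4]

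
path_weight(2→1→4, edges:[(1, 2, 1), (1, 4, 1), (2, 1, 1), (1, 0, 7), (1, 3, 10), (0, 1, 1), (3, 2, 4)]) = w(2→1)=1 + w(1→4)=1
= 2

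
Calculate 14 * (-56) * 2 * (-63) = 98784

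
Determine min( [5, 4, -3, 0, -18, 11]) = -18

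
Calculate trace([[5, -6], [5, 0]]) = 5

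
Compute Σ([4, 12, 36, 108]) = 4 + 12 + 36 + 108
= 160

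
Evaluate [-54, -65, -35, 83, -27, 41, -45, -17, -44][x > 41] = [83]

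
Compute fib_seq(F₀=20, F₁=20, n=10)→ [20, 20, 40, 60, 100, 160, 260, 420, 680, 1100]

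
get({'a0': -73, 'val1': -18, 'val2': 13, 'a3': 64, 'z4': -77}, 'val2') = 13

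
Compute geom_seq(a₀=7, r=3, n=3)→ [7, 21, 63]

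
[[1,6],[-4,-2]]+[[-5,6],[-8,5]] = [[-4, 12], [-12, 3]]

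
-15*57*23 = -19665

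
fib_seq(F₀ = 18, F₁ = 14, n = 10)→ [18, 14, 32, 46, 78, 124, 202, 326, 528, 854]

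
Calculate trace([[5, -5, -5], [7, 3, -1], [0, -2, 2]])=10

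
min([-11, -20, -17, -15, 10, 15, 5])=-20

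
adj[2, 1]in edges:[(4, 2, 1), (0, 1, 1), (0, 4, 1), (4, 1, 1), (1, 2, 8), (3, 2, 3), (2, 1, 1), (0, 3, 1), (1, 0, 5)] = 1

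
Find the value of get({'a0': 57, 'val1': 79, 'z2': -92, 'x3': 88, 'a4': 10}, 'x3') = 88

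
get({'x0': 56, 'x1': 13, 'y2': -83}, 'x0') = 56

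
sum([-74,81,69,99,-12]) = (-74) + 81 + 69 + 99 + (-12)
= 163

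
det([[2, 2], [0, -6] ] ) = -12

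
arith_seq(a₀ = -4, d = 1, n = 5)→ [-4, -3, -2, -1, 0]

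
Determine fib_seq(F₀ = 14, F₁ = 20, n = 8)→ F_2 = F_1 + F_0 = 34
F_3 = F_2 + F_1 = 54
F_4 = F_3 + F_2 = 88
...
= [14, 20, 34, 54, 88, 142, 230, 372]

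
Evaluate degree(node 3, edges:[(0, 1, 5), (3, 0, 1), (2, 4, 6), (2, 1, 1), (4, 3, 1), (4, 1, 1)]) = incident: (3,0), (4,3)
= 2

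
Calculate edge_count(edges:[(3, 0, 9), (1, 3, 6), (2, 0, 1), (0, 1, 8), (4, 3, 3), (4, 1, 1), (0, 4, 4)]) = 7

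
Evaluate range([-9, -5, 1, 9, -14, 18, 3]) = 32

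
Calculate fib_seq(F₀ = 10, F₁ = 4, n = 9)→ [10, 4, 14, 18, 32, 50, 82, 132, 214]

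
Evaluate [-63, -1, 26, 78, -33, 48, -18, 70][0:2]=[-63, -1]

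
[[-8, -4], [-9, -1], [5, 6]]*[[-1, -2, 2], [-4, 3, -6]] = C[0][0] = (-8)*(-1) + (-4)*(-4) = 24
C[0][1] = (-8)*(-2) + (-4)*(3) = 4
C[0][2] = (-8)*(2) + (-4)*(-6) = 8
C[1][0] = (-9)*(-1) + (-1)*(-4) = 13
C[1][1] = (-9)*(-2) + (-1)*(3) = 15
C[1][2] = (-9)*(2) + (-1)*(-6) = -12
... (3 more cells)
= [[24, 4, 8], [13, 15, -12], [-29, 8, -26]]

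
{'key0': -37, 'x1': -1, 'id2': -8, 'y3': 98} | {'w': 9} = {'key0': -37, 'x1': -1, 'id2': -8, 'y3': 98, 'w': 9}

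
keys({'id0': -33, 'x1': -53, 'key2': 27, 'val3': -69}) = ['id0', 'x1', 'key2', 'val3']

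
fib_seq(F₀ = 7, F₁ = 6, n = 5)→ F_2 = F_1 + F_0 = 13
F_3 = F_2 + F_1 = 19
F_4 = F_3 + F_2 = 32
= [7, 6, 13, 19, 32]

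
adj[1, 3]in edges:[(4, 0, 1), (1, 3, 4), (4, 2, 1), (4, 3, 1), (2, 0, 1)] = 4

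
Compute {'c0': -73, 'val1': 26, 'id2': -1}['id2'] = -1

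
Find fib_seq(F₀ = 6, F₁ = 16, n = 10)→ F_2 = F_1 + F_0 = 22
F_3 = F_2 + F_1 = 38
F_4 = F_3 + F_2 = 60
...
= [6, 16, 22, 38, 60, 98, 158, 256, 414, 670]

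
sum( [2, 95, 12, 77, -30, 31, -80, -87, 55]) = 2 + 95 + 12 + 77 + (-30) + 31 + (-80) + (-87) + 55
= 75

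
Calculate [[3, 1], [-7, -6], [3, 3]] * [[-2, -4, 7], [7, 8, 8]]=C[0][0] = (3)*(-2) + (1)*(7) = 1
C[0][1] = (3)*(-4) + (1)*(8) = -4
C[0][2] = (3)*(7) + (1)*(8) = 29
C[1][0] = (-7)*(-2) + (-6)*(7) = -28
C[1][1] = (-7)*(-4) + (-6)*(8) = -20
C[1][2] = (-7)*(7) + (-6)*(8) = -97
... (3 more cells)
= [[1, -4, 29], [-28, -20, -97], [15, 12, 45]]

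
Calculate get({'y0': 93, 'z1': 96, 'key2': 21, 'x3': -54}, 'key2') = 21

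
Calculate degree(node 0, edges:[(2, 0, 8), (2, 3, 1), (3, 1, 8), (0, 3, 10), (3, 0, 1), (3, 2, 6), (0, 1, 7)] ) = 4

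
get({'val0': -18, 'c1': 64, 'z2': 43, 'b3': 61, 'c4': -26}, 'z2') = 43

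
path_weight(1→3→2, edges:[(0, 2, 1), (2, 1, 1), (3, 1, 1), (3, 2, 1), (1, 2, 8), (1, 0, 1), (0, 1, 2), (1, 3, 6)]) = w(1→3)=6 + w(3→2)=1
= 7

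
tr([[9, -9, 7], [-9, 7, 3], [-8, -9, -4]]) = 12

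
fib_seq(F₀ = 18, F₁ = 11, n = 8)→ [18, 11, 29, 40, 69, 109, 178, 287]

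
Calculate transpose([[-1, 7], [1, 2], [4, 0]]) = [[-1, 1, 4], [7, 2, 0]]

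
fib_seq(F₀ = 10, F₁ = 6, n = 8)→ F_2 = F_1 + F_0 = 16
F_3 = F_2 + F_1 = 22
F_4 = F_3 + F_2 = 38
...
= [10, 6, 16, 22, 38, 60, 98, 158]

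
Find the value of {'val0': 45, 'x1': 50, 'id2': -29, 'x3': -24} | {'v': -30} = {'val0': 45, 'x1': 50, 'id2': -29, 'x3': -24, 'v': -30}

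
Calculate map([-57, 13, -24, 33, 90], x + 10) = -57+10=-47, 13+10=23, -24+10=-14, 33+10=43, 90+10=100
= [-47, 23, -14, 43, 100]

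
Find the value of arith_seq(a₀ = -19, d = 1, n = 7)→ a_0 = -19 + 0*1 = -19
a_1 = -19 + 1*1 = -18
a_2 = -19 + 2*1 = -17
...
= [-19, -18, -17, -16, -15, -14, -13]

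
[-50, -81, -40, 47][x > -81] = keep x where x > -81: -50✓, -81✗, -40✓, 47✓
= [-50, -40, 47]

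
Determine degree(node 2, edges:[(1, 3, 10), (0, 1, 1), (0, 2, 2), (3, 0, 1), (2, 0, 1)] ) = 2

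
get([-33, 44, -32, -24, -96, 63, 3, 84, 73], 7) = 84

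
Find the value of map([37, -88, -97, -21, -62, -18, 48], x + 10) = 37+10=47, -88+10=-78, -97+10=-87, -21+10=-11, -62+10=-52, -18+10=-8, 48+10=58
= [47, -78, -87, -11, -52, -8, 58]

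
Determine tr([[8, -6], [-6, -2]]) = diagonal: 8 + (-2)
= 6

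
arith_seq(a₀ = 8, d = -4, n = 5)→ [8, 4, 0, -4, -8]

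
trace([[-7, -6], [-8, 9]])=2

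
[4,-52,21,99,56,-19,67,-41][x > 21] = keep x where x > 21: 4✗, -52✗, 21✗, 99✓, 56✓, -19✗, 67✓, -41✗
= [99, 56, 67]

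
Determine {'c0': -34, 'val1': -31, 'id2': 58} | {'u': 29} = {'c0': -34, 'val1': -31, 'id2': 58, 'u': 29}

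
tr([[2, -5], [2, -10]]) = diagonal: 2 + (-10)
= -8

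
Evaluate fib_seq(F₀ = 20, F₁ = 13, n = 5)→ [20, 13, 33, 46, 79]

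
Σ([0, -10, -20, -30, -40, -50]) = 0 + (-10) + (-20) + (-30) + (-40) + (-50)
= -150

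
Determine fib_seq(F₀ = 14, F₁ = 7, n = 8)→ [14, 7, 21, 28, 49, 77, 126, 203]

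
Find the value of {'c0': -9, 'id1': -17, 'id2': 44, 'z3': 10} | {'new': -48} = {'c0': -9, 'id1': -17, 'id2': 44, 'z3': 10, 'new': -48}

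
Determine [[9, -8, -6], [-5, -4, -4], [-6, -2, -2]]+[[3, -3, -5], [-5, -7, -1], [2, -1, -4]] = [[12, -11, -11], [-10, -11, -5], [-4, -3, -6]]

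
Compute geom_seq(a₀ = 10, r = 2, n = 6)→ [10, 20, 40, 80, 160, 320]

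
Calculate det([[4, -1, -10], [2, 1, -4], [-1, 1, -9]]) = (1)*(4)*det([[1, -4], [1, -9]]) + (-1)*(-1)*det([[2, -4], [-1, -9]]) + (1)*(-10)*det([[2, 1], [-1, 1]])
= -20 + -22 + -30
= -72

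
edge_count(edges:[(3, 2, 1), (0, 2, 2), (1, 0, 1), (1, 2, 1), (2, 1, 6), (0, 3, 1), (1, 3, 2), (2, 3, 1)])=8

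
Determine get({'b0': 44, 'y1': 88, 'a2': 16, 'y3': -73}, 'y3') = -73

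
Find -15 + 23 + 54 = 62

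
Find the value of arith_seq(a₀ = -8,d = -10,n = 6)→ [-8, -18, -28, -38, -48, -58]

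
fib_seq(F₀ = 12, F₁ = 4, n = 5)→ [12, 4, 16, 20, 36]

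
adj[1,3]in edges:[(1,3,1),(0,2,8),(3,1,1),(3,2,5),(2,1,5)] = 1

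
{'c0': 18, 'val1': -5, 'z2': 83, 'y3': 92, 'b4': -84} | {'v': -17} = {'c0': 18, 'val1': -5, 'z2': 83, 'y3': 92, 'b4': -84, 'v': -17}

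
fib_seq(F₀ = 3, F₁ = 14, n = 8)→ [3, 14, 17, 31, 48, 79, 127, 206]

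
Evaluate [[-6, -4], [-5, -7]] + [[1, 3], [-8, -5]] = [[-5, -1], [-13, -12]]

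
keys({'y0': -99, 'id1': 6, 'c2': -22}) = ['y0', 'id1', 'c2']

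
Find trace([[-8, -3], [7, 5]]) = diagonal: (-8) + 5
= -3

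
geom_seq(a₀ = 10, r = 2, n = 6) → [10, 20, 40, 80, 160, 320]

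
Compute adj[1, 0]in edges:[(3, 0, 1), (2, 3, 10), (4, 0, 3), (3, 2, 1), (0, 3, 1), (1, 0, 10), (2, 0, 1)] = 10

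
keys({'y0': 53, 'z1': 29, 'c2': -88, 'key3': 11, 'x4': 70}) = ['y0', 'z1', 'c2', 'key3', 'x4']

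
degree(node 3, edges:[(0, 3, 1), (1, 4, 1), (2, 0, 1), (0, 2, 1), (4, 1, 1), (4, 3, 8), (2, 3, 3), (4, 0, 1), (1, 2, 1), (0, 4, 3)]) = 3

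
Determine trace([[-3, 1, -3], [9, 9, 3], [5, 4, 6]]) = 12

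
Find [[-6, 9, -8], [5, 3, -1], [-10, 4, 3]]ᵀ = [[-6, 5, -10], [9, 3, 4], [-8, -1, 3]]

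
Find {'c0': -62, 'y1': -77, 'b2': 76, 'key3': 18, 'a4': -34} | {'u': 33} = {'c0': -62, 'y1': -77, 'b2': 76, 'key3': 18, 'a4': -34, 'u': 33}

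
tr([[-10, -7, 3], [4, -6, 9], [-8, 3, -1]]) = diagonal: (-10) + (-6) + (-1)
= -17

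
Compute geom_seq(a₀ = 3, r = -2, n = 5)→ a_0 = 3*(-2)^0 = 3
a_1 = 3*(-2)^1 = -6
a_2 = 3*(-2)^2 = 12
...
= [3, -6, 12, -24, 48]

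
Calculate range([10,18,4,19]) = 15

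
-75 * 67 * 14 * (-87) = 6120450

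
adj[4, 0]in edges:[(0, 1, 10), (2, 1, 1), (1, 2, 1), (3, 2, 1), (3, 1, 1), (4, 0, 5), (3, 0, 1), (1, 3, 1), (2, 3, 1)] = 5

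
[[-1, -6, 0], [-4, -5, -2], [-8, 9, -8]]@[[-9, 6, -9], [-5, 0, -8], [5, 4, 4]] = [[39, -6, 57], [51, -32, 68], [-13, -80, -32]]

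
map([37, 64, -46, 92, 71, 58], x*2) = 37*2=74, 64*2=128, -46*2=-92, 92*2=184, 71*2=142, 58*2=116
= [74, 128, -92, 184, 142, 116]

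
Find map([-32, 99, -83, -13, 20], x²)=(-32)²=1024, (99)²=9801, (-83)²=6889, (-13)²=169, (20)²=400
= [1024, 9801, 6889, 169, 400]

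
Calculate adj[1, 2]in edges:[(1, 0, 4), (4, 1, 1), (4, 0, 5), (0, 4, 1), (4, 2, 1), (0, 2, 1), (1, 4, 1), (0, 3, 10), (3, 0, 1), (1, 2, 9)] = 9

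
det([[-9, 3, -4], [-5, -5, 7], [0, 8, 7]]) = 1084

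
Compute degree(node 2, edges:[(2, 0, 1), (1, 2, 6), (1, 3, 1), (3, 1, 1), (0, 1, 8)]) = 2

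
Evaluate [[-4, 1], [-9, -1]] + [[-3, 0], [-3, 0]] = [[-7, 1], [-12, -1]]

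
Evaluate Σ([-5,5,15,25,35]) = 75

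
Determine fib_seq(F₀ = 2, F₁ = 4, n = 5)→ F_2 = F_1 + F_0 = 6
F_3 = F_2 + F_1 = 10
F_4 = F_3 + F_2 = 16
= [2, 4, 6, 10, 16]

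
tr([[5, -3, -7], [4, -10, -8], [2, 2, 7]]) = 2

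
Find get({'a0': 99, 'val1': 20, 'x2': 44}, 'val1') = 20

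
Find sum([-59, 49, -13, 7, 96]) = 80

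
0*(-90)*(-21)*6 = 0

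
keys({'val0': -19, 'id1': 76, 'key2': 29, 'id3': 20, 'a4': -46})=['val0', 'id1', 'key2', 'id3', 'a4']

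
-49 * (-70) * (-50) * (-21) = 3601500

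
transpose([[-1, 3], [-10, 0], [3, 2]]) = [[-1, -10, 3], [3, 0, 2]]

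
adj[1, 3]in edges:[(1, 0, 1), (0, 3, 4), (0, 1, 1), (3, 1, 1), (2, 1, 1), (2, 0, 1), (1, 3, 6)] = 6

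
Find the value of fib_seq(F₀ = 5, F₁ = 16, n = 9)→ F_2 = F_1 + F_0 = 21
F_3 = F_2 + F_1 = 37
F_4 = F_3 + F_2 = 58
...
= [5, 16, 21, 37, 58, 95, 153, 248, 401]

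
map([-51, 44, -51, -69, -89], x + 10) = -51+10=-41, 44+10=54, -51+10=-41, -69+10=-59, -89+10=-79
= [-41, 54, -41, -59, -79]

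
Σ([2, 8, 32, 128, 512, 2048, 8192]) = 2 + 8 + 32 + 128 + 512 + 2048 + 8192
= 10922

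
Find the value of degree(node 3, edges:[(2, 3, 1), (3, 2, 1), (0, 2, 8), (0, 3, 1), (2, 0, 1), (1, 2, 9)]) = 3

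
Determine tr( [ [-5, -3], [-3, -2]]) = -7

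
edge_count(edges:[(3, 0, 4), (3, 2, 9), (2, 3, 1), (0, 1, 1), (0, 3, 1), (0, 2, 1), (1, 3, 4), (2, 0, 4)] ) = 8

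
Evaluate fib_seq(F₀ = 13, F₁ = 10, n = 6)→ [13, 10, 23, 33, 56, 89]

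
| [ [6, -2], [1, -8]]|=(6)*(-8) - (-2)*(1)
= -46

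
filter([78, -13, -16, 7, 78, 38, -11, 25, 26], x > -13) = [78, 7, 78, 38, -11, 25, 26]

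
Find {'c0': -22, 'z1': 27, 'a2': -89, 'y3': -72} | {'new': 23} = {'c0': -22, 'z1': 27, 'a2': -89, 'y3': -72, 'new': 23}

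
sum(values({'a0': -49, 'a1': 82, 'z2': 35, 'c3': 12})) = (-49) + 82 + 35 + 12
= 80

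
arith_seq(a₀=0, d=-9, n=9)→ [0, -9, -18, -27, -36, -45, -54, -63, -72]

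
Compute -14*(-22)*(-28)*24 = -206976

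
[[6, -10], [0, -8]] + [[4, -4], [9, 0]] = [[10, -14], [9, -8]]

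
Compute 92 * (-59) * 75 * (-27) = 10991700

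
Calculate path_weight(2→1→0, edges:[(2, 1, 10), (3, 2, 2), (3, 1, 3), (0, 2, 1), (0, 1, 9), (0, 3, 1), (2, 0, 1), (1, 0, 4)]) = w(2→1)=10 + w(1→0)=4
= 14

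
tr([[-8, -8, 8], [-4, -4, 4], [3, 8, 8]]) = diagonal: (-8) + (-4) + 8
= -4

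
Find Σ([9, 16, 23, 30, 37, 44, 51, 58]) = 268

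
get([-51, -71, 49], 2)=49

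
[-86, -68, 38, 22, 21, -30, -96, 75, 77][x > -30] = [38, 22, 21, 75, 77]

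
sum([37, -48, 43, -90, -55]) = -113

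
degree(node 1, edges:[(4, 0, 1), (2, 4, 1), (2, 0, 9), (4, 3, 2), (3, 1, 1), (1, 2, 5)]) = 2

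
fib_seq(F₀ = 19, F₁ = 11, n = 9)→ [19, 11, 30, 41, 71, 112, 183, 295, 478]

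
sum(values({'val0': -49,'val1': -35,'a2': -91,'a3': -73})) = -248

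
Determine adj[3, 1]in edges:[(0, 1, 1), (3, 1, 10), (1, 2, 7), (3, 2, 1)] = 10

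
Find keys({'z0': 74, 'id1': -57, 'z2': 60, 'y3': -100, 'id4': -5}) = ['z0', 'id1', 'z2', 'y3', 'id4']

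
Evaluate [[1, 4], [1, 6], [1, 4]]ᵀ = [[1, 1, 1], [4, 6, 4]]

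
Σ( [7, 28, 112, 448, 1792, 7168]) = 7 + 28 + 112 + 448 + 1792 + 7168
= 9555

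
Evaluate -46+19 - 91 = -118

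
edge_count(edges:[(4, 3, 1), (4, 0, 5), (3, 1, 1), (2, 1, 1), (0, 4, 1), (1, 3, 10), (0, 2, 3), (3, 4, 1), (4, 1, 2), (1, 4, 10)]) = 10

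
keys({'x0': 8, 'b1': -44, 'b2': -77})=['x0', 'b1', 'b2']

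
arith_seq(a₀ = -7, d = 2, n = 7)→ [-7, -5, -3, -1, 1, 3, 5]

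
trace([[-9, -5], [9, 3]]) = diagonal: (-9) + 3
= -6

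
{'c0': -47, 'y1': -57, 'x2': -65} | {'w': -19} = {'c0': -47, 'y1': -57, 'x2': -65, 'w': -19}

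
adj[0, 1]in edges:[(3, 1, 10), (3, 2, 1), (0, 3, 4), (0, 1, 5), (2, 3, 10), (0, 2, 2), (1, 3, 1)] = 5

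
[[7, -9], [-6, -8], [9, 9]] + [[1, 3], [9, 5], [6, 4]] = [[8, -6], [3, -3], [15, 13]]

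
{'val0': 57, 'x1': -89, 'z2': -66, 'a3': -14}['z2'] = -66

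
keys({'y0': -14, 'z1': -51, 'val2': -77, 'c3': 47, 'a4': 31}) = ['y0', 'z1', 'val2', 'c3', 'a4']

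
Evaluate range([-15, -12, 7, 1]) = 22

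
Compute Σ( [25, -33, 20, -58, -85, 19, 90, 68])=46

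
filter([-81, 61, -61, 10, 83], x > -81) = [61, -61, 10, 83]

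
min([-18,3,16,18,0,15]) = -18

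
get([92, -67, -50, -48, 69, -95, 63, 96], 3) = -48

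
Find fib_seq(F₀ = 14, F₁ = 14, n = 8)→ [14, 14, 28, 42, 70, 112, 182, 294]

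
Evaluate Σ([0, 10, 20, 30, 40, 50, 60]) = 210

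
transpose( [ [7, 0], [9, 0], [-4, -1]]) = [[7, 9, -4], [0, 0, -1]]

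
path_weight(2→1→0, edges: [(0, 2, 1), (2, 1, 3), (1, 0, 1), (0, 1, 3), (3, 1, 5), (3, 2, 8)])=w(2→1)=3 + w(1→0)=1
= 4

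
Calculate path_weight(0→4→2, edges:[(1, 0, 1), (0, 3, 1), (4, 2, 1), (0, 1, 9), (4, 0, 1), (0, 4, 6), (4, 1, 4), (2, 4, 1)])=7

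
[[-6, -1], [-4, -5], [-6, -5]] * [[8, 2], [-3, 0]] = C[0][0] = (-6)*(8) + (-1)*(-3) = -45
C[0][1] = (-6)*(2) + (-1)*(0) = -12
C[1][0] = (-4)*(8) + (-5)*(-3) = -17
C[1][1] = (-4)*(2) + (-5)*(0) = -8
C[2][0] = (-6)*(8) + (-5)*(-3) = -33
C[2][1] = (-6)*(2) + (-5)*(0) = -12
= [[-45, -12], [-17, -8], [-33, -12]]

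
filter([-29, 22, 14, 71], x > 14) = [22, 71]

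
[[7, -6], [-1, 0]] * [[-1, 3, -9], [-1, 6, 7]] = C[0][0] = (7)*(-1) + (-6)*(-1) = -1
C[0][1] = (7)*(3) + (-6)*(6) = -15
C[0][2] = (7)*(-9) + (-6)*(7) = -105
C[1][0] = (-1)*(-1) + (0)*(-1) = 1
C[1][1] = (-1)*(3) + (0)*(6) = -3
C[1][2] = (-1)*(-9) + (0)*(7) = 9
= [[-1, -15, -105], [1, -3, 9]]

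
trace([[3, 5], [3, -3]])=0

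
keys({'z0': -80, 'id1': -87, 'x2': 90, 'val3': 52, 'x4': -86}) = ['z0', 'id1', 'x2', 'val3', 'x4']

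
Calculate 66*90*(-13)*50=-3861000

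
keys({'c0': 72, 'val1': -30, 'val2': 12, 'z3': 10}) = ['c0', 'val1', 'val2', 'z3']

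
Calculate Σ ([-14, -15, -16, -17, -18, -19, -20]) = -119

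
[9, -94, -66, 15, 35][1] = -94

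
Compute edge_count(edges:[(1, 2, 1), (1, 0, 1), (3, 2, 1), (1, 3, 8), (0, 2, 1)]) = 5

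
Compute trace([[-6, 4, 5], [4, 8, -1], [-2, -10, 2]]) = diagonal: (-6) + 8 + 2
= 4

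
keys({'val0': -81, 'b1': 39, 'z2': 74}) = ['val0', 'b1', 'z2']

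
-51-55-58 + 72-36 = -128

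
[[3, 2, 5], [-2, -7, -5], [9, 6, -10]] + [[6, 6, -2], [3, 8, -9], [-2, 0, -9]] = [[9, 8, 3], [1, 1, -14], [7, 6, -19]]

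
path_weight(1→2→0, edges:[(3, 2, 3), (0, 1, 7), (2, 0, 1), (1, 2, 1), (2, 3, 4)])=w(1→2)=1 + w(2→0)=1
= 2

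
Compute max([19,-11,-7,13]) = 19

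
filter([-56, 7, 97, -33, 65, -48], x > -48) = [7, 97, -33, 65]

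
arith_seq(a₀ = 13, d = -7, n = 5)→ a_0 = 13 + 0*-7 = 13
a_1 = 13 + 1*-7 = 6
a_2 = 13 + 2*-7 = -1
...
= [13, 6, -1, -8, -15]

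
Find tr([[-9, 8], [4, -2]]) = diagonal: (-9) + (-2)
= -11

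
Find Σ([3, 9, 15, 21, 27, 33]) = 108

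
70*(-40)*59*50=-8260000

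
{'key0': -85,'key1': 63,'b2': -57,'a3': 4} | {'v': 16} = {'key0': -85, 'key1': 63, 'b2': -57, 'a3': 4, 'v': 16}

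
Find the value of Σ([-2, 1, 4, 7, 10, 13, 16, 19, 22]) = (-2) + 1 + 4 + 7 + 10 + 13 + 16 + 19 + 22
= 90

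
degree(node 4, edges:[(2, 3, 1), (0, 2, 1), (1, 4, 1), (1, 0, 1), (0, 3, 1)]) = 1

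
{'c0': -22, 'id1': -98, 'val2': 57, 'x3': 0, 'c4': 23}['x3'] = 0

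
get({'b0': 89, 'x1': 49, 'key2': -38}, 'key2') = -38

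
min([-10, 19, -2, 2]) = -10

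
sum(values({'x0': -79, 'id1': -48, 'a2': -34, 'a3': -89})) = -250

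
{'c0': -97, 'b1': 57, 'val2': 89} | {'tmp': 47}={'c0': -97, 'b1': 57, 'val2': 89, 'tmp': 47}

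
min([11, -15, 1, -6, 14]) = -15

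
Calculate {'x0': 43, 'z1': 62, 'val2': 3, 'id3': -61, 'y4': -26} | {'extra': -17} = {'x0': 43, 'z1': 62, 'val2': 3, 'id3': -61, 'y4': -26, 'extra': -17}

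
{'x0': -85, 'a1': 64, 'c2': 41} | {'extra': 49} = {'x0': -85, 'a1': 64, 'c2': 41, 'extra': 49}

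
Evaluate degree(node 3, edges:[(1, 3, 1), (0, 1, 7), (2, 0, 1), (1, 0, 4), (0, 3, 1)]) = incident: (1,3), (0,3)
= 2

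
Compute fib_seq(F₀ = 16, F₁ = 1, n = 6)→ [16, 1, 17, 18, 35, 53]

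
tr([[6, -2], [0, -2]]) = diagonal: 6 + (-2)
= 4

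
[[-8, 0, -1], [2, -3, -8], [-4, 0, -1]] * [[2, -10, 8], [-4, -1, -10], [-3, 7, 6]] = C[0][0] = (-8)*(2) + (0)*(-4) + (-1)*(-3) = -13
C[0][1] = (-8)*(-10) + (0)*(-1) + (-1)*(7) = 73
C[0][2] = (-8)*(8) + (0)*(-10) + (-1)*(6) = -70
C[1][0] = (2)*(2) + (-3)*(-4) + (-8)*(-3) = 40
C[1][1] = (2)*(-10) + (-3)*(-1) + (-8)*(7) = -73
C[1][2] = (2)*(8) + (-3)*(-10) + (-8)*(6) = -2
... (3 more cells)
= [[-13, 73, -70], [40, -73, -2], [-5, 33, -38]]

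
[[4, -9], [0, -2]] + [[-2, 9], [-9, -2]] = [[2, 0], [-9, -4]]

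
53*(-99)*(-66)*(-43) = -14890986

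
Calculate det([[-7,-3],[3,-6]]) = (-7)*(-6) - (-3)*(3)
= 51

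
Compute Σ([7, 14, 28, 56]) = 7 + 14 + 28 + 56
= 105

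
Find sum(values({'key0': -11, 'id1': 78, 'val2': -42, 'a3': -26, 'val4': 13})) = 12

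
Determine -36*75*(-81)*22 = 4811400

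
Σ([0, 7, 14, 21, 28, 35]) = 105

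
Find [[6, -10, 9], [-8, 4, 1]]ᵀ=[[6, -8], [-10, 4], [9, 1]]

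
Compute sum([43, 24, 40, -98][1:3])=64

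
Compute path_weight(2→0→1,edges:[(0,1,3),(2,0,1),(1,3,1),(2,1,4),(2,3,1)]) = w(2→0)=1 + w(0→1)=3
= 4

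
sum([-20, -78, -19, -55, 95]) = (-20) + (-78) + (-19) + (-55) + 95
= -77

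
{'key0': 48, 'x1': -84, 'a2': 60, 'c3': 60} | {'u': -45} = {'key0': 48, 'x1': -84, 'a2': 60, 'c3': 60, 'u': -45}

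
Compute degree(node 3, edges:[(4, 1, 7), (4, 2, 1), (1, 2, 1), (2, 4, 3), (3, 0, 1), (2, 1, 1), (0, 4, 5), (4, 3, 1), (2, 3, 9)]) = incident: (3,0), (4,3), (2,3)
= 3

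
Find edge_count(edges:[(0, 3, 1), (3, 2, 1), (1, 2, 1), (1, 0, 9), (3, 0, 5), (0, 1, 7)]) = 6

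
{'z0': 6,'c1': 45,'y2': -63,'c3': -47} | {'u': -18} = {'z0': 6, 'c1': 45, 'y2': -63, 'c3': -47, 'u': -18}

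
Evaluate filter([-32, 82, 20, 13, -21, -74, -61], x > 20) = keep x where x > 20: -32✗, 82✓, 20✗, 13✗, -21✗, -74✗, -61✗
= [82]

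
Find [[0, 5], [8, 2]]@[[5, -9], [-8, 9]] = [[-40, 45], [24, -54]]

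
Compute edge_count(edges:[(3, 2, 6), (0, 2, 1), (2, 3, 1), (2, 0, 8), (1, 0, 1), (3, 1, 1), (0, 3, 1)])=7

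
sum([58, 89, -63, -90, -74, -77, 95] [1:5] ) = -138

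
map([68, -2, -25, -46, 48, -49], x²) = [4624, 4, 625, 2116, 2304, 2401]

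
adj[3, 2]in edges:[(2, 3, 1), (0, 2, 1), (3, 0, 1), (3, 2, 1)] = 1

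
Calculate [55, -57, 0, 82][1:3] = [-57, 0]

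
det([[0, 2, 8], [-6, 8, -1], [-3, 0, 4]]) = 246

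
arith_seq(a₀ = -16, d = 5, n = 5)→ [-16, -11, -6, -1, 4]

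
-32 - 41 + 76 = 3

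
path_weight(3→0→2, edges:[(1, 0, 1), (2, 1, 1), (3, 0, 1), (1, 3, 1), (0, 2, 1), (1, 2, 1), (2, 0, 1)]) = w(3→0)=1 + w(0→2)=1
= 2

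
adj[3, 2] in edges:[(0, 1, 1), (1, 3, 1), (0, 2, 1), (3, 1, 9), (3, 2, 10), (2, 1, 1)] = 10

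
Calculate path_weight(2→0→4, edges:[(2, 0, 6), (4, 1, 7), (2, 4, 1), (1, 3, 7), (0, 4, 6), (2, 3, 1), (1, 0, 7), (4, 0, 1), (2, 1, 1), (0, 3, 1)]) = 12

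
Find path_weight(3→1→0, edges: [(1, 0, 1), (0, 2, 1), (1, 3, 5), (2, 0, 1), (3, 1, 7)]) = w(3→1)=7 + w(1→0)=1
= 8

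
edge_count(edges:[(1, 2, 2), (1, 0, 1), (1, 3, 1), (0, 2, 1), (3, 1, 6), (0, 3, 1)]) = 6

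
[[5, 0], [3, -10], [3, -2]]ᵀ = [[5, 3, 3], [0, -10, -2]]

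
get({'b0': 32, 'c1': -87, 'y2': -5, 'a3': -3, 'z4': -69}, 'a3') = -3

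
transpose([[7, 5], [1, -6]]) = [[7, 1], [5, -6]]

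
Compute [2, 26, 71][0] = 2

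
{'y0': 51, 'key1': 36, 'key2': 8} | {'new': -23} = {'y0': 51, 'key1': 36, 'key2': 8, 'new': -23}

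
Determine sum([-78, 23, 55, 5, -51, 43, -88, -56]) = (-78) + 23 + 55 + 5 + (-51) + 43 + (-88) + (-56)
= -147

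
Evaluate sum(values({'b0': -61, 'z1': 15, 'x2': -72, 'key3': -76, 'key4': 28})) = (-61) + 15 + (-72) + (-76) + 28
= -166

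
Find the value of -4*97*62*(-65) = 1563640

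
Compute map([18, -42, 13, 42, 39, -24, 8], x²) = [324, 1764, 169, 1764, 1521, 576, 64]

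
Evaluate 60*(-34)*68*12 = -1664640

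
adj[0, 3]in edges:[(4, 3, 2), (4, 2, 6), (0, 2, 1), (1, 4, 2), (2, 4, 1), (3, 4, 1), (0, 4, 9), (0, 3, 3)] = 3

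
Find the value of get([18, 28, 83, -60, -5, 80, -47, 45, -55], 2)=83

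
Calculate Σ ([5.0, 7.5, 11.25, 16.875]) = 5.0 + 7.5 + 11.25 + 16.875
= 40.625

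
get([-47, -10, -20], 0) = -47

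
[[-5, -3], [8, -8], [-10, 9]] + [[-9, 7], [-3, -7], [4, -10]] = [[-14, 4], [5, -15], [-6, -1]]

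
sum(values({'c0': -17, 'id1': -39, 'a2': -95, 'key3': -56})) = -207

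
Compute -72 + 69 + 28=25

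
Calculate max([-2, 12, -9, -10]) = 12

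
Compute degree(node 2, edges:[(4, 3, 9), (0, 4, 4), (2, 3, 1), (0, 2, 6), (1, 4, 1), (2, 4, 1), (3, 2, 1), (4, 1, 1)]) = 4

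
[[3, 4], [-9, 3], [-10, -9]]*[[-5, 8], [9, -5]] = [[21, 4], [72, -87], [-31, -35]]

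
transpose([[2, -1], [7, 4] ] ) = [[2, 7], [-1, 4]]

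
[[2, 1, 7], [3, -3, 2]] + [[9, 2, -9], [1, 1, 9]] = [[11, 3, -2], [4, -2, 11]]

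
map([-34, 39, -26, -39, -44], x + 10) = [-24, 49, -16, -29, -34]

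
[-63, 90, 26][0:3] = [-63, 90, 26]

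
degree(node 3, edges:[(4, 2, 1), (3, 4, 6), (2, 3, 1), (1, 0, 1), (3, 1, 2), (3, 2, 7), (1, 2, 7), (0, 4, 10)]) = incident: (3,4), (2,3), (3,1), (3,2)
= 4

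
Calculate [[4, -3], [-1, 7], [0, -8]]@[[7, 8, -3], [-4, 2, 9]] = [[40, 26, -39], [-35, 6, 66], [32, -16, -72]]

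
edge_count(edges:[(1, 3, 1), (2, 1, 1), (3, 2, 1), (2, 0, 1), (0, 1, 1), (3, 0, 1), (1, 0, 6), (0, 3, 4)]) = 8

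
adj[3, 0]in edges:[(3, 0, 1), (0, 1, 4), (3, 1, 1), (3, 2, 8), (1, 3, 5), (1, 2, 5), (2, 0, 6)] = 1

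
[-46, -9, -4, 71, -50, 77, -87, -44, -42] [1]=-9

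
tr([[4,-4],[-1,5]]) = 9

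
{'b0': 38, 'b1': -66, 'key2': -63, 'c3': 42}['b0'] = 38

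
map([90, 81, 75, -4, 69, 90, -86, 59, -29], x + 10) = 90+10=100, 81+10=91, 75+10=85, -4+10=6, 69+10=79, 90+10=100, -86+10=-76, 59+10=69, -29+10=-19
= [100, 91, 85, 6, 79, 100, -76, 69, -19]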